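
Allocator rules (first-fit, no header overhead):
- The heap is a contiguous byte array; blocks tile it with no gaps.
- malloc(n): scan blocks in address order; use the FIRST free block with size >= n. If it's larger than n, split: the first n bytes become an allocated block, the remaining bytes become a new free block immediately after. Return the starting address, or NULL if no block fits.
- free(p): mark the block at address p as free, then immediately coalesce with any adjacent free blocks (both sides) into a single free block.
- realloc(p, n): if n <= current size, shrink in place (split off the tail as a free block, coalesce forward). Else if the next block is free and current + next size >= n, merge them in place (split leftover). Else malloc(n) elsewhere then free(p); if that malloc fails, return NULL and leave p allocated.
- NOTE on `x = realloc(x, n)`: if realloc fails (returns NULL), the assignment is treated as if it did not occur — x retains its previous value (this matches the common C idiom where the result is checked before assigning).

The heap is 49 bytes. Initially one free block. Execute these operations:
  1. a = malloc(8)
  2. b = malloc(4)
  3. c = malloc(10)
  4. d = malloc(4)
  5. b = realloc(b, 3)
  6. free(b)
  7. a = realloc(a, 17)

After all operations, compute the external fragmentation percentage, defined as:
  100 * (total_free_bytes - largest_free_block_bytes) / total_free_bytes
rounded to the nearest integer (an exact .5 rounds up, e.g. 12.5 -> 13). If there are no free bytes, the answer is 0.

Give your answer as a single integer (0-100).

Op 1: a = malloc(8) -> a = 0; heap: [0-7 ALLOC][8-48 FREE]
Op 2: b = malloc(4) -> b = 8; heap: [0-7 ALLOC][8-11 ALLOC][12-48 FREE]
Op 3: c = malloc(10) -> c = 12; heap: [0-7 ALLOC][8-11 ALLOC][12-21 ALLOC][22-48 FREE]
Op 4: d = malloc(4) -> d = 22; heap: [0-7 ALLOC][8-11 ALLOC][12-21 ALLOC][22-25 ALLOC][26-48 FREE]
Op 5: b = realloc(b, 3) -> b = 8; heap: [0-7 ALLOC][8-10 ALLOC][11-11 FREE][12-21 ALLOC][22-25 ALLOC][26-48 FREE]
Op 6: free(b) -> (freed b); heap: [0-7 ALLOC][8-11 FREE][12-21 ALLOC][22-25 ALLOC][26-48 FREE]
Op 7: a = realloc(a, 17) -> a = 26; heap: [0-11 FREE][12-21 ALLOC][22-25 ALLOC][26-42 ALLOC][43-48 FREE]
Free blocks: [12 6] total_free=18 largest=12 -> 100*(18-12)/18 = 600/18 ≈ 33.333 -> rounds to 33

Answer: 33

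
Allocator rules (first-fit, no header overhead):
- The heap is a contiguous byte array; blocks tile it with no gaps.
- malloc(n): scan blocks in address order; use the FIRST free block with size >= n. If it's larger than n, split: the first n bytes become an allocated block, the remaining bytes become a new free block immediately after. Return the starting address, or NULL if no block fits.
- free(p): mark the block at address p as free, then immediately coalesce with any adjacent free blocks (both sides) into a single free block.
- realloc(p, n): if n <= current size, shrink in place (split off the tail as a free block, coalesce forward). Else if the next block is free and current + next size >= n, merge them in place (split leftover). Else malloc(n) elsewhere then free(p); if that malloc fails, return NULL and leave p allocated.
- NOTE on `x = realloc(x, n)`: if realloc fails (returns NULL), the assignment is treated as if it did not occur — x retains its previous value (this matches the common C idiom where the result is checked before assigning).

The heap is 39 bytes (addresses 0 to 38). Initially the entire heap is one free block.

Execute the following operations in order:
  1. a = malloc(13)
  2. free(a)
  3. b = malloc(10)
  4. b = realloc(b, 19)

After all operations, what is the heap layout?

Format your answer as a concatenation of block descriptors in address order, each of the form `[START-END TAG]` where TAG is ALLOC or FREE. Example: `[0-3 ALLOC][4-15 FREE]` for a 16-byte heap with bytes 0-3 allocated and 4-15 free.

Op 1: a = malloc(13) -> a = 0; heap: [0-12 ALLOC][13-38 FREE]
Op 2: free(a) -> (freed a); heap: [0-38 FREE]
Op 3: b = malloc(10) -> b = 0; heap: [0-9 ALLOC][10-38 FREE]
Op 4: b = realloc(b, 19) -> b = 0; heap: [0-18 ALLOC][19-38 FREE]

Answer: [0-18 ALLOC][19-38 FREE]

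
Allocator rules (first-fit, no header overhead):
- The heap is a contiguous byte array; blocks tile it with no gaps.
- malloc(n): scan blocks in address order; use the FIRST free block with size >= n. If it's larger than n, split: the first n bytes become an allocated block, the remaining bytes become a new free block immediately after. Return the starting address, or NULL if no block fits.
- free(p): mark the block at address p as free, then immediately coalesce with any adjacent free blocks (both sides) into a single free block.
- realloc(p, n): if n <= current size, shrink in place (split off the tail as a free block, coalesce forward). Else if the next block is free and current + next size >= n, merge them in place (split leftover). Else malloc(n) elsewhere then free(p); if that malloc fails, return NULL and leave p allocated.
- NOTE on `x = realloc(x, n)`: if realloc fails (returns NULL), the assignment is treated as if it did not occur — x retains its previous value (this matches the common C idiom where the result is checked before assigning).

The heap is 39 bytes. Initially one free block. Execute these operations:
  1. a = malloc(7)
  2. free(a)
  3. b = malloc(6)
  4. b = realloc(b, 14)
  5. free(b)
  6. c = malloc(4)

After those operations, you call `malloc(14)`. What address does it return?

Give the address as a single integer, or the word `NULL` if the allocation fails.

Answer: 4

Derivation:
Op 1: a = malloc(7) -> a = 0; heap: [0-6 ALLOC][7-38 FREE]
Op 2: free(a) -> (freed a); heap: [0-38 FREE]
Op 3: b = malloc(6) -> b = 0; heap: [0-5 ALLOC][6-38 FREE]
Op 4: b = realloc(b, 14) -> b = 0; heap: [0-13 ALLOC][14-38 FREE]
Op 5: free(b) -> (freed b); heap: [0-38 FREE]
Op 6: c = malloc(4) -> c = 0; heap: [0-3 ALLOC][4-38 FREE]
malloc(14): first-fit scan over [0-3 ALLOC][4-38 FREE] -> 4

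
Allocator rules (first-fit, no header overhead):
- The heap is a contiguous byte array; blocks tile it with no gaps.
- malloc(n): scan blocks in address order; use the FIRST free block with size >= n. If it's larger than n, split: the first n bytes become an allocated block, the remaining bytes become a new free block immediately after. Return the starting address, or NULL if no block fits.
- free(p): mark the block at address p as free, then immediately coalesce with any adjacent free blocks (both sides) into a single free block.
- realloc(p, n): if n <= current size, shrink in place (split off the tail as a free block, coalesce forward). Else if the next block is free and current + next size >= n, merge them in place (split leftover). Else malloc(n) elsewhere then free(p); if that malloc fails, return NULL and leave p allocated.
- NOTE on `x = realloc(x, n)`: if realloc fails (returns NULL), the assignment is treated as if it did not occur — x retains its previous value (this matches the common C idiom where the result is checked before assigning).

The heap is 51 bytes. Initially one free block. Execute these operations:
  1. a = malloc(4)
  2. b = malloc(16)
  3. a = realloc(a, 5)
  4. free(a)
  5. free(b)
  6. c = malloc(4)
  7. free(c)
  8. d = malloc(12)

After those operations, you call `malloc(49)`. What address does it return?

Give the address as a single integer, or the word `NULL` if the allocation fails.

Answer: NULL

Derivation:
Op 1: a = malloc(4) -> a = 0; heap: [0-3 ALLOC][4-50 FREE]
Op 2: b = malloc(16) -> b = 4; heap: [0-3 ALLOC][4-19 ALLOC][20-50 FREE]
Op 3: a = realloc(a, 5) -> a = 20; heap: [0-3 FREE][4-19 ALLOC][20-24 ALLOC][25-50 FREE]
Op 4: free(a) -> (freed a); heap: [0-3 FREE][4-19 ALLOC][20-50 FREE]
Op 5: free(b) -> (freed b); heap: [0-50 FREE]
Op 6: c = malloc(4) -> c = 0; heap: [0-3 ALLOC][4-50 FREE]
Op 7: free(c) -> (freed c); heap: [0-50 FREE]
Op 8: d = malloc(12) -> d = 0; heap: [0-11 ALLOC][12-50 FREE]
malloc(49): first-fit scan over [0-11 ALLOC][12-50 FREE] -> NULL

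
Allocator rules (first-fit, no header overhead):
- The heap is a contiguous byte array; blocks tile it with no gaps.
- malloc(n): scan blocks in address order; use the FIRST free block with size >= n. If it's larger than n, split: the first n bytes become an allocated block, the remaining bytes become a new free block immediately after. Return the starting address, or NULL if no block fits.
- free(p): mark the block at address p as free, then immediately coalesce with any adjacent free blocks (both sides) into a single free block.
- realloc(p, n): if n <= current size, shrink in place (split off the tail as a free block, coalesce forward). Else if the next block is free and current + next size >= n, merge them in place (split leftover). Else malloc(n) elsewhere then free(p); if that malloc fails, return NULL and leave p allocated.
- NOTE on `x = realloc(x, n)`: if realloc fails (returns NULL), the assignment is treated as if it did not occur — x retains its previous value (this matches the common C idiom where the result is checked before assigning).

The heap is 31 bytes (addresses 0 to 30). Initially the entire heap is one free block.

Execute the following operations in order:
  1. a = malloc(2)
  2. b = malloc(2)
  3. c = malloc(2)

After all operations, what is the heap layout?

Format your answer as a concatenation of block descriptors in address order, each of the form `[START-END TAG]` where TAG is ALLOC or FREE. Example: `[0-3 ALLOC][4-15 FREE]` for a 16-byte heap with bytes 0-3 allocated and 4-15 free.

Answer: [0-1 ALLOC][2-3 ALLOC][4-5 ALLOC][6-30 FREE]

Derivation:
Op 1: a = malloc(2) -> a = 0; heap: [0-1 ALLOC][2-30 FREE]
Op 2: b = malloc(2) -> b = 2; heap: [0-1 ALLOC][2-3 ALLOC][4-30 FREE]
Op 3: c = malloc(2) -> c = 4; heap: [0-1 ALLOC][2-3 ALLOC][4-5 ALLOC][6-30 FREE]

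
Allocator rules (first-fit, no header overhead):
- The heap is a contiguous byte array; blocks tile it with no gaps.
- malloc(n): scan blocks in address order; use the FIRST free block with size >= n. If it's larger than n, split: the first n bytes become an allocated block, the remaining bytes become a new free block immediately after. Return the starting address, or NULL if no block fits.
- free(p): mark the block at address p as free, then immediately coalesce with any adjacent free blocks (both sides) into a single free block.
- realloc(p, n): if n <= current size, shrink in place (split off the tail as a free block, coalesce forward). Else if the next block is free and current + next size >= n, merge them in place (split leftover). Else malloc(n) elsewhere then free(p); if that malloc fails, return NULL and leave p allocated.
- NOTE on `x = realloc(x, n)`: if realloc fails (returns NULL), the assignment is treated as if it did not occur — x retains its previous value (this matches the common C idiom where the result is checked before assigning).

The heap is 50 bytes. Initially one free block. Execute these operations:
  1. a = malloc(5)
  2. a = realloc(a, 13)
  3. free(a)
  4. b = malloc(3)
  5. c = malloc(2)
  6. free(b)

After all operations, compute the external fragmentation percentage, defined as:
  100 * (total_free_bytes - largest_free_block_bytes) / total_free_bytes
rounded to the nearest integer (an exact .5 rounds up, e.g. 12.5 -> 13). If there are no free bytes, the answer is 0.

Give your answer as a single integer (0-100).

Answer: 6

Derivation:
Op 1: a = malloc(5) -> a = 0; heap: [0-4 ALLOC][5-49 FREE]
Op 2: a = realloc(a, 13) -> a = 0; heap: [0-12 ALLOC][13-49 FREE]
Op 3: free(a) -> (freed a); heap: [0-49 FREE]
Op 4: b = malloc(3) -> b = 0; heap: [0-2 ALLOC][3-49 FREE]
Op 5: c = malloc(2) -> c = 3; heap: [0-2 ALLOC][3-4 ALLOC][5-49 FREE]
Op 6: free(b) -> (freed b); heap: [0-2 FREE][3-4 ALLOC][5-49 FREE]
Free blocks: [3 45] total_free=48 largest=45 -> 100*(48-45)/48 = 300/48 = 6.25 -> rounds to 6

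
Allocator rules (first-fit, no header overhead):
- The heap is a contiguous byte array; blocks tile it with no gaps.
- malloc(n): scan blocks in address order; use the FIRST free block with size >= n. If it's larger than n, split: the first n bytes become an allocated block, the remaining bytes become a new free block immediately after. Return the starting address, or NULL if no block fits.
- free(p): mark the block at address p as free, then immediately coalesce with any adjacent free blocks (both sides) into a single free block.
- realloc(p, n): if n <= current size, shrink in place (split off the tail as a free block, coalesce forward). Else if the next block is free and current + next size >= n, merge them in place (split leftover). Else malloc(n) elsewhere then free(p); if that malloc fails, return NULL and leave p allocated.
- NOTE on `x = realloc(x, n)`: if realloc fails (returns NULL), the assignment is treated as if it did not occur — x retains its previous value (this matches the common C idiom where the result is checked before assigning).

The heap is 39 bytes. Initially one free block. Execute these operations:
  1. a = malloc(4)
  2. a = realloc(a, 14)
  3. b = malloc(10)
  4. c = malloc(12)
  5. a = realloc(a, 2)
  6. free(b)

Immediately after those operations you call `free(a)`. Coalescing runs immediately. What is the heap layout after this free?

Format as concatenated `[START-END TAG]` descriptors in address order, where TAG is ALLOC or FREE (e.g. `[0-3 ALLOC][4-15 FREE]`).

Answer: [0-23 FREE][24-35 ALLOC][36-38 FREE]

Derivation:
Op 1: a = malloc(4) -> a = 0; heap: [0-3 ALLOC][4-38 FREE]
Op 2: a = realloc(a, 14) -> a = 0; heap: [0-13 ALLOC][14-38 FREE]
Op 3: b = malloc(10) -> b = 14; heap: [0-13 ALLOC][14-23 ALLOC][24-38 FREE]
Op 4: c = malloc(12) -> c = 24; heap: [0-13 ALLOC][14-23 ALLOC][24-35 ALLOC][36-38 FREE]
Op 5: a = realloc(a, 2) -> a = 0; heap: [0-1 ALLOC][2-13 FREE][14-23 ALLOC][24-35 ALLOC][36-38 FREE]
Op 6: free(b) -> (freed b); heap: [0-1 ALLOC][2-23 FREE][24-35 ALLOC][36-38 FREE]
free(a): a = 0 -> block [0-1 ALLOC]; mark free, coalesce with adjacent free neighbors -> [0-23 FREE][24-35 ALLOC][36-38 FREE]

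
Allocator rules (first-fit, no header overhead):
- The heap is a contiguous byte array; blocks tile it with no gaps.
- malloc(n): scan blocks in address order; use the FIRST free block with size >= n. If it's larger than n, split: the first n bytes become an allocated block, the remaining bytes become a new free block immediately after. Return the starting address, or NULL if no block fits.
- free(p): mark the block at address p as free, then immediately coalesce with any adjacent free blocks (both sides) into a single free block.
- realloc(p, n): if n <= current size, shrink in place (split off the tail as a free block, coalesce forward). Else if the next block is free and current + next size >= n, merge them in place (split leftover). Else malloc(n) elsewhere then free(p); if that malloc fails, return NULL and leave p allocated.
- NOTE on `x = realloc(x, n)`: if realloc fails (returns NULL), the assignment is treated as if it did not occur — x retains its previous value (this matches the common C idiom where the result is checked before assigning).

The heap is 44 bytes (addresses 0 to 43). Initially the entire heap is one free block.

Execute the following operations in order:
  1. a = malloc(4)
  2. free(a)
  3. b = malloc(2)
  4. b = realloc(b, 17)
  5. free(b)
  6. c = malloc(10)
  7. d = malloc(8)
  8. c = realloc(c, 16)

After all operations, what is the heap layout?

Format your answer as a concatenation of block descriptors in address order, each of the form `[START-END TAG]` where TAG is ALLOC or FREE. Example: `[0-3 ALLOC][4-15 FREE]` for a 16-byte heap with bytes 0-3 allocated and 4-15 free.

Op 1: a = malloc(4) -> a = 0; heap: [0-3 ALLOC][4-43 FREE]
Op 2: free(a) -> (freed a); heap: [0-43 FREE]
Op 3: b = malloc(2) -> b = 0; heap: [0-1 ALLOC][2-43 FREE]
Op 4: b = realloc(b, 17) -> b = 0; heap: [0-16 ALLOC][17-43 FREE]
Op 5: free(b) -> (freed b); heap: [0-43 FREE]
Op 6: c = malloc(10) -> c = 0; heap: [0-9 ALLOC][10-43 FREE]
Op 7: d = malloc(8) -> d = 10; heap: [0-9 ALLOC][10-17 ALLOC][18-43 FREE]
Op 8: c = realloc(c, 16) -> c = 18; heap: [0-9 FREE][10-17 ALLOC][18-33 ALLOC][34-43 FREE]

Answer: [0-9 FREE][10-17 ALLOC][18-33 ALLOC][34-43 FREE]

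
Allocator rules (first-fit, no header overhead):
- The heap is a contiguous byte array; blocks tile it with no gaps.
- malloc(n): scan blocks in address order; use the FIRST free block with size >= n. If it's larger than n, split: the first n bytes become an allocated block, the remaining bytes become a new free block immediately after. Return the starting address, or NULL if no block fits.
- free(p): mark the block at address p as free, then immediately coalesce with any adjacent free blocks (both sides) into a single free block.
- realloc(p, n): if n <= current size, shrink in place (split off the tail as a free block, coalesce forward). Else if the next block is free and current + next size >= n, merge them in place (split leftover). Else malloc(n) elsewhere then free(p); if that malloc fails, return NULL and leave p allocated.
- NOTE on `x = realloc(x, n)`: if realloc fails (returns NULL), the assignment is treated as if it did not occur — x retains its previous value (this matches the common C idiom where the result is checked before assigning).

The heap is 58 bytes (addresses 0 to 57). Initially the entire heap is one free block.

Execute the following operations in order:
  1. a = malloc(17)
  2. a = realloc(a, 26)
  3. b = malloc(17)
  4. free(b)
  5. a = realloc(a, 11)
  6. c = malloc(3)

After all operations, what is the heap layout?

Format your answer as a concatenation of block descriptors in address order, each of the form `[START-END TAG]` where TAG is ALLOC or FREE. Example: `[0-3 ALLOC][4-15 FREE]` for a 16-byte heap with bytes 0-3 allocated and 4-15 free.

Answer: [0-10 ALLOC][11-13 ALLOC][14-57 FREE]

Derivation:
Op 1: a = malloc(17) -> a = 0; heap: [0-16 ALLOC][17-57 FREE]
Op 2: a = realloc(a, 26) -> a = 0; heap: [0-25 ALLOC][26-57 FREE]
Op 3: b = malloc(17) -> b = 26; heap: [0-25 ALLOC][26-42 ALLOC][43-57 FREE]
Op 4: free(b) -> (freed b); heap: [0-25 ALLOC][26-57 FREE]
Op 5: a = realloc(a, 11) -> a = 0; heap: [0-10 ALLOC][11-57 FREE]
Op 6: c = malloc(3) -> c = 11; heap: [0-10 ALLOC][11-13 ALLOC][14-57 FREE]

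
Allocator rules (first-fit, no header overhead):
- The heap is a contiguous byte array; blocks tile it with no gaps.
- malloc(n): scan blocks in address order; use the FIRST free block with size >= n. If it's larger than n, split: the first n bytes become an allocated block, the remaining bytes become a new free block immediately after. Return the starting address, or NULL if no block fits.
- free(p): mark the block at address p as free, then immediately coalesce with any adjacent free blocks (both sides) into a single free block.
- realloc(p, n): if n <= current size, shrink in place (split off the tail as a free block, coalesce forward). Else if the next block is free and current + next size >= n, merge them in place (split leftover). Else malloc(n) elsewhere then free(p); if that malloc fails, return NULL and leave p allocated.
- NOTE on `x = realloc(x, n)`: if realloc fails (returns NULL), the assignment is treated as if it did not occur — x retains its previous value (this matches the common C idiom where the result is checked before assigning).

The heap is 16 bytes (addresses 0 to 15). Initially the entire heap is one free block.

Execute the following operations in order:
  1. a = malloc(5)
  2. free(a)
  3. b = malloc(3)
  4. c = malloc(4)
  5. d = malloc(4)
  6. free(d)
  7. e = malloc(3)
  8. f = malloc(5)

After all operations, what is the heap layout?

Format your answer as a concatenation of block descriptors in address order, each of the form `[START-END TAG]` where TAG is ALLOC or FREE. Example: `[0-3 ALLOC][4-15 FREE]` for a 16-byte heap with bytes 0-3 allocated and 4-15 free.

Answer: [0-2 ALLOC][3-6 ALLOC][7-9 ALLOC][10-14 ALLOC][15-15 FREE]

Derivation:
Op 1: a = malloc(5) -> a = 0; heap: [0-4 ALLOC][5-15 FREE]
Op 2: free(a) -> (freed a); heap: [0-15 FREE]
Op 3: b = malloc(3) -> b = 0; heap: [0-2 ALLOC][3-15 FREE]
Op 4: c = malloc(4) -> c = 3; heap: [0-2 ALLOC][3-6 ALLOC][7-15 FREE]
Op 5: d = malloc(4) -> d = 7; heap: [0-2 ALLOC][3-6 ALLOC][7-10 ALLOC][11-15 FREE]
Op 6: free(d) -> (freed d); heap: [0-2 ALLOC][3-6 ALLOC][7-15 FREE]
Op 7: e = malloc(3) -> e = 7; heap: [0-2 ALLOC][3-6 ALLOC][7-9 ALLOC][10-15 FREE]
Op 8: f = malloc(5) -> f = 10; heap: [0-2 ALLOC][3-6 ALLOC][7-9 ALLOC][10-14 ALLOC][15-15 FREE]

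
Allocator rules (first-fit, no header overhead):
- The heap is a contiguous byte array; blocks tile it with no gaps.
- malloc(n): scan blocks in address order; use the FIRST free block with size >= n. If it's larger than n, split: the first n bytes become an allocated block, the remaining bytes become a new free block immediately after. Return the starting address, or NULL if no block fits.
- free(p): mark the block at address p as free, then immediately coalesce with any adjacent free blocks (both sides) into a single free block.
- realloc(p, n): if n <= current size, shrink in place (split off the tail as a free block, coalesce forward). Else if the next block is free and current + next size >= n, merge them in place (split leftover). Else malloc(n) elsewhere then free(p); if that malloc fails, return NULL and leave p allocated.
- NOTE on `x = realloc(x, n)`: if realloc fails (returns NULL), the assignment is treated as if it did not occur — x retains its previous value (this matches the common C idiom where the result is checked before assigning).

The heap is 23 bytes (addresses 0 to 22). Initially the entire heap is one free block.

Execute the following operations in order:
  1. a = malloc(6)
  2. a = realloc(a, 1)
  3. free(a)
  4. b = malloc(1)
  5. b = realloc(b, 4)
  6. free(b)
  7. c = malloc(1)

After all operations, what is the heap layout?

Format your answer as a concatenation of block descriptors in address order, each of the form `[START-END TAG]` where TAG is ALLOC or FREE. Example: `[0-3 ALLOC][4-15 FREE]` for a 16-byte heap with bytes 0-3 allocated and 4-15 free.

Op 1: a = malloc(6) -> a = 0; heap: [0-5 ALLOC][6-22 FREE]
Op 2: a = realloc(a, 1) -> a = 0; heap: [0-0 ALLOC][1-22 FREE]
Op 3: free(a) -> (freed a); heap: [0-22 FREE]
Op 4: b = malloc(1) -> b = 0; heap: [0-0 ALLOC][1-22 FREE]
Op 5: b = realloc(b, 4) -> b = 0; heap: [0-3 ALLOC][4-22 FREE]
Op 6: free(b) -> (freed b); heap: [0-22 FREE]
Op 7: c = malloc(1) -> c = 0; heap: [0-0 ALLOC][1-22 FREE]

Answer: [0-0 ALLOC][1-22 FREE]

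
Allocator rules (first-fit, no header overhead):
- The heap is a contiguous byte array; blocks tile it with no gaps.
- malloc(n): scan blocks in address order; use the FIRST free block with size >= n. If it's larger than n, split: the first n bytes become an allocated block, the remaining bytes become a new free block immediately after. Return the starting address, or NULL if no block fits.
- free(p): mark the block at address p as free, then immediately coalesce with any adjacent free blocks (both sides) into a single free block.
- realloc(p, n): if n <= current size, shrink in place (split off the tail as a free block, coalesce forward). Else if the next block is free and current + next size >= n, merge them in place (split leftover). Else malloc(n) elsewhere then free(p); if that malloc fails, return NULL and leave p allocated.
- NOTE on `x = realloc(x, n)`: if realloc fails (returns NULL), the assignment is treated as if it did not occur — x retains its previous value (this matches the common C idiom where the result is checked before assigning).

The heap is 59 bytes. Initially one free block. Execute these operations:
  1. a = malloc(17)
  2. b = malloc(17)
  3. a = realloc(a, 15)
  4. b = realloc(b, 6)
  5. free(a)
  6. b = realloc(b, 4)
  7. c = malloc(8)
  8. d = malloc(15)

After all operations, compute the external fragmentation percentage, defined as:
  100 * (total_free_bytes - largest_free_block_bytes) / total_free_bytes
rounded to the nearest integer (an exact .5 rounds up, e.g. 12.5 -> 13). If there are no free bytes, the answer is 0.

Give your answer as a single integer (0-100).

Answer: 28

Derivation:
Op 1: a = malloc(17) -> a = 0; heap: [0-16 ALLOC][17-58 FREE]
Op 2: b = malloc(17) -> b = 17; heap: [0-16 ALLOC][17-33 ALLOC][34-58 FREE]
Op 3: a = realloc(a, 15) -> a = 0; heap: [0-14 ALLOC][15-16 FREE][17-33 ALLOC][34-58 FREE]
Op 4: b = realloc(b, 6) -> b = 17; heap: [0-14 ALLOC][15-16 FREE][17-22 ALLOC][23-58 FREE]
Op 5: free(a) -> (freed a); heap: [0-16 FREE][17-22 ALLOC][23-58 FREE]
Op 6: b = realloc(b, 4) -> b = 17; heap: [0-16 FREE][17-20 ALLOC][21-58 FREE]
Op 7: c = malloc(8) -> c = 0; heap: [0-7 ALLOC][8-16 FREE][17-20 ALLOC][21-58 FREE]
Op 8: d = malloc(15) -> d = 21; heap: [0-7 ALLOC][8-16 FREE][17-20 ALLOC][21-35 ALLOC][36-58 FREE]
Free blocks: [9 23] total_free=32 largest=23 -> 100*(32-23)/32 = 900/32 = 28.125 -> rounds to 28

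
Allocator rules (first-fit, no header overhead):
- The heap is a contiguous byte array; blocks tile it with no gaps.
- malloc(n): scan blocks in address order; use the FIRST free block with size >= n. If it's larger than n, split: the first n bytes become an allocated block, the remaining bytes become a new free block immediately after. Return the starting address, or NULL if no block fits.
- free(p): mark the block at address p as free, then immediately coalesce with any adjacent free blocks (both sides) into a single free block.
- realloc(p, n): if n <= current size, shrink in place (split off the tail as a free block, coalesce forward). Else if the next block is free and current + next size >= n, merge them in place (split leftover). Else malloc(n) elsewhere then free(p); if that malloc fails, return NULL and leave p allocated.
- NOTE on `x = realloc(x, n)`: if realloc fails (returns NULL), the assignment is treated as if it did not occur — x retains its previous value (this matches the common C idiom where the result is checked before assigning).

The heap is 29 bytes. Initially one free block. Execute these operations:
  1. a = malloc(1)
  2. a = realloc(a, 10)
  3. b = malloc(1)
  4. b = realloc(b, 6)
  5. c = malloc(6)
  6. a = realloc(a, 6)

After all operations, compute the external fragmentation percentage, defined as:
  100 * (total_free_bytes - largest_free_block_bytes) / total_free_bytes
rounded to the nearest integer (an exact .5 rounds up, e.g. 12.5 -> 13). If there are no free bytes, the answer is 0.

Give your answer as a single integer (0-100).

Op 1: a = malloc(1) -> a = 0; heap: [0-0 ALLOC][1-28 FREE]
Op 2: a = realloc(a, 10) -> a = 0; heap: [0-9 ALLOC][10-28 FREE]
Op 3: b = malloc(1) -> b = 10; heap: [0-9 ALLOC][10-10 ALLOC][11-28 FREE]
Op 4: b = realloc(b, 6) -> b = 10; heap: [0-9 ALLOC][10-15 ALLOC][16-28 FREE]
Op 5: c = malloc(6) -> c = 16; heap: [0-9 ALLOC][10-15 ALLOC][16-21 ALLOC][22-28 FREE]
Op 6: a = realloc(a, 6) -> a = 0; heap: [0-5 ALLOC][6-9 FREE][10-15 ALLOC][16-21 ALLOC][22-28 FREE]
Free blocks: [4 7] total_free=11 largest=7 -> 100*(11-7)/11 = 400/11 ≈ 36.364 -> rounds to 36

Answer: 36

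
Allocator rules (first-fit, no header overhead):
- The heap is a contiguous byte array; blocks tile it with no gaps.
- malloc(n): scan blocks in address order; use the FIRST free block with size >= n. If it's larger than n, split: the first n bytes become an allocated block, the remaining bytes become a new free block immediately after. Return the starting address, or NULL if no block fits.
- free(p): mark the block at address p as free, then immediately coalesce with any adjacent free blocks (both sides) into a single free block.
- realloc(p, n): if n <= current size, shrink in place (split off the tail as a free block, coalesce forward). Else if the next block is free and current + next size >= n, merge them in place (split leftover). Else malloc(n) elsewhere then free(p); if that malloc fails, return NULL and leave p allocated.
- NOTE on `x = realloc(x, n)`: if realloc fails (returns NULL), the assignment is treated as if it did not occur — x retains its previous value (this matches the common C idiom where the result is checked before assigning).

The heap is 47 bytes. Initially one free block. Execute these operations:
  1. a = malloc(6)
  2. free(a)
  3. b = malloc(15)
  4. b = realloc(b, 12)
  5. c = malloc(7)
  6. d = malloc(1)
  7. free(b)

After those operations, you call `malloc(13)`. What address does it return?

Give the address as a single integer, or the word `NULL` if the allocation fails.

Op 1: a = malloc(6) -> a = 0; heap: [0-5 ALLOC][6-46 FREE]
Op 2: free(a) -> (freed a); heap: [0-46 FREE]
Op 3: b = malloc(15) -> b = 0; heap: [0-14 ALLOC][15-46 FREE]
Op 4: b = realloc(b, 12) -> b = 0; heap: [0-11 ALLOC][12-46 FREE]
Op 5: c = malloc(7) -> c = 12; heap: [0-11 ALLOC][12-18 ALLOC][19-46 FREE]
Op 6: d = malloc(1) -> d = 19; heap: [0-11 ALLOC][12-18 ALLOC][19-19 ALLOC][20-46 FREE]
Op 7: free(b) -> (freed b); heap: [0-11 FREE][12-18 ALLOC][19-19 ALLOC][20-46 FREE]
malloc(13): first-fit scan over [0-11 FREE][12-18 ALLOC][19-19 ALLOC][20-46 FREE] -> 20

Answer: 20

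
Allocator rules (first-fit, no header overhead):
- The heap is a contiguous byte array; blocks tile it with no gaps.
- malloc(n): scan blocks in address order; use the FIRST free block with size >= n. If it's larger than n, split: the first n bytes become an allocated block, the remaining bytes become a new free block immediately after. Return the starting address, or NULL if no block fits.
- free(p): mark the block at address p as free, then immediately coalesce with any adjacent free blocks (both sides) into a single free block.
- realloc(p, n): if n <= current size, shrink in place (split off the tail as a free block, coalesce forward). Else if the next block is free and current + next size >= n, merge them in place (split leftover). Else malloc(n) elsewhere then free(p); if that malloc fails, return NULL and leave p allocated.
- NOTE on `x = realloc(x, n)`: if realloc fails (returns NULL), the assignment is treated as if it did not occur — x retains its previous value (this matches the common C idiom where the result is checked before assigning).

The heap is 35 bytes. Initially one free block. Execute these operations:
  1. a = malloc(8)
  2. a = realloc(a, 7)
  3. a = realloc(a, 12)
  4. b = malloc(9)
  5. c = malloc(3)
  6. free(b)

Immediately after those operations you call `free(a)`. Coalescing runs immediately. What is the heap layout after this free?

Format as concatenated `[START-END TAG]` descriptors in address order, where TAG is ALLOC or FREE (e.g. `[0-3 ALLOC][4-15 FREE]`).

Answer: [0-20 FREE][21-23 ALLOC][24-34 FREE]

Derivation:
Op 1: a = malloc(8) -> a = 0; heap: [0-7 ALLOC][8-34 FREE]
Op 2: a = realloc(a, 7) -> a = 0; heap: [0-6 ALLOC][7-34 FREE]
Op 3: a = realloc(a, 12) -> a = 0; heap: [0-11 ALLOC][12-34 FREE]
Op 4: b = malloc(9) -> b = 12; heap: [0-11 ALLOC][12-20 ALLOC][21-34 FREE]
Op 5: c = malloc(3) -> c = 21; heap: [0-11 ALLOC][12-20 ALLOC][21-23 ALLOC][24-34 FREE]
Op 6: free(b) -> (freed b); heap: [0-11 ALLOC][12-20 FREE][21-23 ALLOC][24-34 FREE]
free(a): a = 0 -> block [0-11 ALLOC]; mark free, coalesce with adjacent free neighbors -> [0-20 FREE][21-23 ALLOC][24-34 FREE]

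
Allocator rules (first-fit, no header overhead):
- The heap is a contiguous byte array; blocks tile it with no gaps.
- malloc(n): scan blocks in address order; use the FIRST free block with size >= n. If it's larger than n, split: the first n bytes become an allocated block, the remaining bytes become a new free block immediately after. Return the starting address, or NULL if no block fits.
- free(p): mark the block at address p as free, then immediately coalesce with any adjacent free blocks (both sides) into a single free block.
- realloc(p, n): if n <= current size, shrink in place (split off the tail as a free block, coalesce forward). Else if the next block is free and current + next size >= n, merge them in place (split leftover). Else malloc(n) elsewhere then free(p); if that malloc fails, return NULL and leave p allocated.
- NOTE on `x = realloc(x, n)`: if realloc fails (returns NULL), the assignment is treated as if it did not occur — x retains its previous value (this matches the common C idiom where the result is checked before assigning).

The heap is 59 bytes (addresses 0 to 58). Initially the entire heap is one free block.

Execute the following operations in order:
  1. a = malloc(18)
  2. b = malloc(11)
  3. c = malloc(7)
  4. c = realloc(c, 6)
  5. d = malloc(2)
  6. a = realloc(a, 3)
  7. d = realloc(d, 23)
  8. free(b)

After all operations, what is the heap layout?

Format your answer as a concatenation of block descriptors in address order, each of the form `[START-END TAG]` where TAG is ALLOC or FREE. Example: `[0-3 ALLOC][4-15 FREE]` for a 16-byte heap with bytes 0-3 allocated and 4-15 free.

Answer: [0-2 ALLOC][3-28 FREE][29-34 ALLOC][35-57 ALLOC][58-58 FREE]

Derivation:
Op 1: a = malloc(18) -> a = 0; heap: [0-17 ALLOC][18-58 FREE]
Op 2: b = malloc(11) -> b = 18; heap: [0-17 ALLOC][18-28 ALLOC][29-58 FREE]
Op 3: c = malloc(7) -> c = 29; heap: [0-17 ALLOC][18-28 ALLOC][29-35 ALLOC][36-58 FREE]
Op 4: c = realloc(c, 6) -> c = 29; heap: [0-17 ALLOC][18-28 ALLOC][29-34 ALLOC][35-58 FREE]
Op 5: d = malloc(2) -> d = 35; heap: [0-17 ALLOC][18-28 ALLOC][29-34 ALLOC][35-36 ALLOC][37-58 FREE]
Op 6: a = realloc(a, 3) -> a = 0; heap: [0-2 ALLOC][3-17 FREE][18-28 ALLOC][29-34 ALLOC][35-36 ALLOC][37-58 FREE]
Op 7: d = realloc(d, 23) -> d = 35; heap: [0-2 ALLOC][3-17 FREE][18-28 ALLOC][29-34 ALLOC][35-57 ALLOC][58-58 FREE]
Op 8: free(b) -> (freed b); heap: [0-2 ALLOC][3-28 FREE][29-34 ALLOC][35-57 ALLOC][58-58 FREE]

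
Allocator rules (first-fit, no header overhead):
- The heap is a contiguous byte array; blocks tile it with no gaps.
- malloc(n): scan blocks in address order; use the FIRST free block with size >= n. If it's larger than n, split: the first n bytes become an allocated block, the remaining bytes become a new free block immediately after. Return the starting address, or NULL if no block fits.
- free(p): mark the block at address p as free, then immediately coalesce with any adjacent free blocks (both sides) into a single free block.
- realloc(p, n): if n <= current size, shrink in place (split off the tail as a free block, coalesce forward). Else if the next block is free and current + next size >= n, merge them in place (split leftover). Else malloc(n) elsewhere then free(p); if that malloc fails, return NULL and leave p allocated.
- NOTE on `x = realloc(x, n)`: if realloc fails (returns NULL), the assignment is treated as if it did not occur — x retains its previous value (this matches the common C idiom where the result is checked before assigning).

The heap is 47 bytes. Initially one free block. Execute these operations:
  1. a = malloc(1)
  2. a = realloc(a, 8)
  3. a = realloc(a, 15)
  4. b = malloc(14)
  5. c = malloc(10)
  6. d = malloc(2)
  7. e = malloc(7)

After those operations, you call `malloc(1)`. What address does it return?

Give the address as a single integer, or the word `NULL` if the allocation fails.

Op 1: a = malloc(1) -> a = 0; heap: [0-0 ALLOC][1-46 FREE]
Op 2: a = realloc(a, 8) -> a = 0; heap: [0-7 ALLOC][8-46 FREE]
Op 3: a = realloc(a, 15) -> a = 0; heap: [0-14 ALLOC][15-46 FREE]
Op 4: b = malloc(14) -> b = 15; heap: [0-14 ALLOC][15-28 ALLOC][29-46 FREE]
Op 5: c = malloc(10) -> c = 29; heap: [0-14 ALLOC][15-28 ALLOC][29-38 ALLOC][39-46 FREE]
Op 6: d = malloc(2) -> d = 39; heap: [0-14 ALLOC][15-28 ALLOC][29-38 ALLOC][39-40 ALLOC][41-46 FREE]
Op 7: e = malloc(7) -> e = NULL; heap: [0-14 ALLOC][15-28 ALLOC][29-38 ALLOC][39-40 ALLOC][41-46 FREE]
malloc(1): first-fit scan over [0-14 ALLOC][15-28 ALLOC][29-38 ALLOC][39-40 ALLOC][41-46 FREE] -> 41

Answer: 41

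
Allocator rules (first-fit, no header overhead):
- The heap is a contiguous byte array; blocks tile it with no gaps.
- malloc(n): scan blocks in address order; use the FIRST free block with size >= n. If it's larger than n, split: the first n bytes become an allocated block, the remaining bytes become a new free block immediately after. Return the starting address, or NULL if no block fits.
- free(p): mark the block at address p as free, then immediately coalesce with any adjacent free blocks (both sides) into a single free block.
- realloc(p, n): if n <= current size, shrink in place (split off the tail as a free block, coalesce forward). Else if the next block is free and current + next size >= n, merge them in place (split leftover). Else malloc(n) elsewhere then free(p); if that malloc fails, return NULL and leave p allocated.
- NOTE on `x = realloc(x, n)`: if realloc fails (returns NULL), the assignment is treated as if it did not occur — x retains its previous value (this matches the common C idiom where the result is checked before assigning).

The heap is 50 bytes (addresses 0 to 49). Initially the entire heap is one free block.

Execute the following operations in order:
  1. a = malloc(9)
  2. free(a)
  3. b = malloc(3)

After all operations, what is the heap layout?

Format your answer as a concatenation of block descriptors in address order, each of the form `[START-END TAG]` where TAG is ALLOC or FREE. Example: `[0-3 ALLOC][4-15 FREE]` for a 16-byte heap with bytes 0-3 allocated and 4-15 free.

Op 1: a = malloc(9) -> a = 0; heap: [0-8 ALLOC][9-49 FREE]
Op 2: free(a) -> (freed a); heap: [0-49 FREE]
Op 3: b = malloc(3) -> b = 0; heap: [0-2 ALLOC][3-49 FREE]

Answer: [0-2 ALLOC][3-49 FREE]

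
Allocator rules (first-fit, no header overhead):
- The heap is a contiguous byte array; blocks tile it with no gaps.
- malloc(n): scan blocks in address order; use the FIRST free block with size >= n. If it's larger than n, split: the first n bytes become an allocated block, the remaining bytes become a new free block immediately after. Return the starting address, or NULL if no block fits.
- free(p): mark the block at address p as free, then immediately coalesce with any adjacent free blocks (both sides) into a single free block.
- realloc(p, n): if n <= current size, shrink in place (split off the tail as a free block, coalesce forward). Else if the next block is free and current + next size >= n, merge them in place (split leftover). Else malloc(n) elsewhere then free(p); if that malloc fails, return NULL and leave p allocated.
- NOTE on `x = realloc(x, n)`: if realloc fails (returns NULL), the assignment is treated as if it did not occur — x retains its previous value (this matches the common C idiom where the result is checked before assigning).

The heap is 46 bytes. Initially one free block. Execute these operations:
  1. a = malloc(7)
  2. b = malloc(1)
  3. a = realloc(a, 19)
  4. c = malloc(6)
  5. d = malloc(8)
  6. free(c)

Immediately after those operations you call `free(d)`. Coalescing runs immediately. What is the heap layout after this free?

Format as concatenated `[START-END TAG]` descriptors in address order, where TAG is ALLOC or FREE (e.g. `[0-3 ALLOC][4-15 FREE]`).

Answer: [0-6 FREE][7-7 ALLOC][8-26 ALLOC][27-45 FREE]

Derivation:
Op 1: a = malloc(7) -> a = 0; heap: [0-6 ALLOC][7-45 FREE]
Op 2: b = malloc(1) -> b = 7; heap: [0-6 ALLOC][7-7 ALLOC][8-45 FREE]
Op 3: a = realloc(a, 19) -> a = 8; heap: [0-6 FREE][7-7 ALLOC][8-26 ALLOC][27-45 FREE]
Op 4: c = malloc(6) -> c = 0; heap: [0-5 ALLOC][6-6 FREE][7-7 ALLOC][8-26 ALLOC][27-45 FREE]
Op 5: d = malloc(8) -> d = 27; heap: [0-5 ALLOC][6-6 FREE][7-7 ALLOC][8-26 ALLOC][27-34 ALLOC][35-45 FREE]
Op 6: free(c) -> (freed c); heap: [0-6 FREE][7-7 ALLOC][8-26 ALLOC][27-34 ALLOC][35-45 FREE]
free(d): d = 27 -> block [27-34 ALLOC]; mark free, coalesce with adjacent free neighbors -> [0-6 FREE][7-7 ALLOC][8-26 ALLOC][27-45 FREE]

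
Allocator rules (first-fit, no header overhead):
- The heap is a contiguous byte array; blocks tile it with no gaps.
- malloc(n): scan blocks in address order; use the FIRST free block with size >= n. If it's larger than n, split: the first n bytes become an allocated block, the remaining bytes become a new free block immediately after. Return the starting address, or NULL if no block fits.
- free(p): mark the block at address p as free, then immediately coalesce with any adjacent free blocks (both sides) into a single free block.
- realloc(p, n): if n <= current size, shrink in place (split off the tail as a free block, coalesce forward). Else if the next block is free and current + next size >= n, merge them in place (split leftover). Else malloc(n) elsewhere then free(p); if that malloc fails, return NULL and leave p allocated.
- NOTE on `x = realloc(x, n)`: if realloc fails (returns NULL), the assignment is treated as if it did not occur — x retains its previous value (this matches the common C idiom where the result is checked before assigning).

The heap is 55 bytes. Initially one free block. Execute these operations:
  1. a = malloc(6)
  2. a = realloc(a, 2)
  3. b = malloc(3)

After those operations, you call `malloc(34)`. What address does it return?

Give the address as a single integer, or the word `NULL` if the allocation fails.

Op 1: a = malloc(6) -> a = 0; heap: [0-5 ALLOC][6-54 FREE]
Op 2: a = realloc(a, 2) -> a = 0; heap: [0-1 ALLOC][2-54 FREE]
Op 3: b = malloc(3) -> b = 2; heap: [0-1 ALLOC][2-4 ALLOC][5-54 FREE]
malloc(34): first-fit scan over [0-1 ALLOC][2-4 ALLOC][5-54 FREE] -> 5

Answer: 5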